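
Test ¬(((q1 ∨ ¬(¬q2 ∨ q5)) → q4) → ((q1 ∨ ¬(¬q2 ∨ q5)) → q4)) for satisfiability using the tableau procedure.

Initial set: {¬(((q1 ∨ ¬(¬q2 ∨ q5)) → q4) → ((q1 ∨ ¬(¬q2 ∨ q5)) → q4))}.
¬(((q1 ∨ ¬(¬q2 ∨ q5)) → q4) → ((q1 ∨ ¬(¬q2 ∨ q5)) → q4)): α-rule — add ((q1 ∨ ¬(¬q2 ∨ q5)) → q4), ¬((q1 ∨ ¬(¬q2 ∨ q5)) → q4).
¬((q1 ∨ ¬(¬q2 ∨ q5)) → q4): α-rule — add (q1 ∨ ¬(¬q2 ∨ q5)), ¬q4.
((q1 ∨ ¬(¬q2 ∨ q5)) → q4): β-rule — branch into ¬(q1 ∨ ¬(¬q2 ∨ q5))  //  q4.
  branch 1 (add ¬(q1 ∨ ¬(¬q2 ∨ q5))):
    ¬(q1 ∨ ¬(¬q2 ∨ q5)): α-rule — add ¬q1, ¬¬(¬q2 ∨ q5).
    (q1 ∨ ¬(¬q2 ∨ q5)): β-rule — branch into q1  //  ¬(¬q2 ∨ q5).
      branch 1.1 (add q1):
        × closes — contains both q1 and ¬q1.
      branch 1.2 (add ¬(¬q2 ∨ q5)):
        ¬(¬q2 ∨ q5): α-rule — add ¬¬q2, ¬q5.
        ¬¬(¬q2 ∨ q5): β-rule — branch into ¬q2  //  q5.
          branch 1.2.1 (add ¬q2):
            × closes — contains both q2 and ¬q2.
          branch 1.2.2 (add q5):
            × closes — contains both q5 and ¬q5.
  branch 2 (add q4):
    × closes — contains both q4 and ¬q4.
All 4 branches close.
Every branch closed; the formula is unsatisfiable.

Unsatisfiable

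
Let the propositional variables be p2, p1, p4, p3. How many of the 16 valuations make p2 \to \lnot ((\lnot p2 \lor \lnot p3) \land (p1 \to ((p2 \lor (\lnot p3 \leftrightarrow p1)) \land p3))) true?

Initial set: {T (p2 \to \lnot ((\lnot p2 \lor \lnot p3) \land (p1 \to ((p2 \lor (\lnot p3 \leftrightarrow p1)) \land p3))))}.
T (p2 \to \lnot ((\lnot p2 \lor \lnot p3) \land (p1 \to ((p2 \lor (\lnot p3 \leftrightarrow p1)) \land p3)))): β-rule — branch into F p2  //  T \lnot ((\lnot p2 \lor \lnot p3) \land (p1 \to ((p2 \lor (\lnot p3 \leftrightarrow p1)) \land p3))).
  branch 1 (add F p2):
    ○ open, literals {p2=F}.
  branch 2 (add T \lnot ((\lnot p2 \lor \lnot p3) \land (p1 \to ((p2 \lor (\lnot p3 \leftrightarrow p1)) \land p3)))):
    T \lnot ((\lnot p2 \lor \lnot p3) \land (p1 \to ((p2 \lor (\lnot p3 \leftrightarrow p1)) \land p3))): β-rule — branch into F (\lnot p2 \lor \lnot p3)  //  F (p1 \to ((p2 \lor (\lnot p3 \leftrightarrow p1)) \land p3)).
      branch 2.1 (add F (\lnot p2 \lor \lnot p3)):
        F (\lnot p2 \lor \lnot p3): α-rule — add F \lnot p2, F \lnot p3.
        ○ open, literals {p2=T, p3=T}.
      branch 2.2 (add F (p1 \to ((p2 \lor (\lnot p3 \leftrightarrow p1)) \land p3))):
        F (p1 \to ((p2 \lor (\lnot p3 \leftrightarrow p1)) \land p3)): α-rule — add T p1, F ((p2 \lor (\lnot p3 \leftrightarrow p1)) \land p3).
        F ((p2 \lor (\lnot p3 \leftrightarrow p1)) \land p3): β-rule — branch into F (p2 \lor (\lnot p3 \leftrightarrow p1))  //  F p3.
          branch 2.2.1 (add F (p2 \lor (\lnot p3 \leftrightarrow p1))):
            F (p2 \lor (\lnot p3 \leftrightarrow p1)): α-rule — add F p2, F (\lnot p3 \leftrightarrow p1).
            F (\lnot p3 \leftrightarrow p1): β-rule — branch into T \lnot p3, F p1  //  F \lnot p3, T p1.
              branch 2.2.1.1 (add T \lnot p3, F p1):
                × closes — contains both p1 and \lnot p1.
              branch 2.2.1.2 (add F \lnot p3, T p1):
                ○ open, literals {p1=T, p2=F, p3=T}.
          branch 2.2.2 (add F p3):
            ○ open, literals {p1=T, p3=F}.
1 branch closed, 4 open.
Each open branch fixes some atoms; the unmentioned ones are free. Counting distinct full assignments: branch {p2=F} (p1, p4, p3) contributes 8 new; branch {p2=T, p3=T} (p1, p4) contributes 4 new; branch {p1=T, p2=F, p3=T} (p4) contributes 0 new; branch {p1=T, p3=F} (p2, p4) contributes 2 new. Total: 14.

14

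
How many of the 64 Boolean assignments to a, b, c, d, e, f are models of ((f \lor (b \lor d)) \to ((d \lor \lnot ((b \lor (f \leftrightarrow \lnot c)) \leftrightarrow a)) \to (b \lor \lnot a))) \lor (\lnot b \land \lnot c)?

58

Initial set: {(((f \lor (b \lor d)) \to ((d \lor \lnot ((b \lor (f \leftrightarrow \lnot c)) \leftrightarrow a)) \to (b \lor \lnot a))) \lor (\lnot b \land \lnot c))}.
(((f \lor (b \lor d)) \to ((d \lor \lnot ((b \lor (f \leftrightarrow \lnot c)) \leftrightarrow a)) \to (b \lor \lnot a))) \lor (\lnot b \land \lnot c)): β-rule — branch into ((f \lor (b \lor d)) \to ((d \lor \lnot ((b \lor (f \leftrightarrow \lnot c)) \leftrightarrow a)) \to (b \lor \lnot a)))  //  (\lnot b \land \lnot c).
  branch 1 (add ((f \lor (b \lor d)) \to ((d \lor \lnot ((b \lor (f \leftrightarrow \lnot c)) \leftrightarrow a)) \to (b \lor \lnot a)))):
    ((f \lor (b \lor d)) \to ((d \lor \lnot ((b \lor (f \leftrightarrow \lnot c)) \leftrightarrow a)) \to (b \lor \lnot a))): β-rule — branch into \lnot (f \lor (b \lor d))  //  ((d \lor \lnot ((b \lor (f \leftrightarrow \lnot c)) \leftrightarrow a)) \to (b \lor \lnot a)).
      branch 1.1 (add \lnot (f \lor (b \lor d))):
        \lnot (f \lor (b \lor d)): α-rule — add \lnot f, \lnot (b \lor d).
        \lnot (b \lor d): α-rule — add \lnot b, \lnot d.
        ○ open, literals {b=false, d=false, f=false}.
      branch 1.2 (add ((d \lor \lnot ((b \lor (f \leftrightarrow \lnot c)) \leftrightarrow a)) \to (b \lor \lnot a))):
        ((d \lor \lnot ((b \lor (f \leftrightarrow \lnot c)) \leftrightarrow a)) \to (b \lor \lnot a)): β-rule — branch into \lnot (d \lor \lnot ((b \lor (f \leftrightarrow \lnot c)) \leftrightarrow a))  //  (b \lor \lnot a).
          branch 1.2.1 (add \lnot (d \lor \lnot ((b \lor (f \leftrightarrow \lnot c)) \leftrightarrow a))):
            \lnot (d \lor \lnot ((b \lor (f \leftrightarrow \lnot c)) \leftrightarrow a)): α-rule — add \lnot d, \lnot \lnot ((b \lor (f \leftrightarrow \lnot c)) \leftrightarrow a).
            \lnot \lnot ((b \lor (f \leftrightarrow \lnot c)) \leftrightarrow a): β-rule — branch into (b \lor (f \leftrightarrow \lnot c)), a  //  \lnot (b \lor (f \leftrightarrow \lnot c)), \lnot a.
              branch 1.2.1.1 (add (b \lor (f \leftrightarrow \lnot c)), a):
                (b \lor (f \leftrightarrow \lnot c)): β-rule — branch into b  //  (f \leftrightarrow \lnot c).
                  branch 1.2.1.1.1 (add b):
                    ○ open, literals {a=true, b=true, d=false}.
                  branch 1.2.1.1.2 (add (f \leftrightarrow \lnot c)):
                    (f \leftrightarrow \lnot c): β-rule — branch into f, \lnot c  //  \lnot f, \lnot \lnot c.
                      branch 1.2.1.1.2.1 (add f, \lnot c):
                        ○ open, literals {a=true, c=false, d=false, f=true}.
                      branch 1.2.1.1.2.2 (add \lnot f, \lnot \lnot c):
                        ○ open, literals {a=true, c=true, d=false, f=false}.
              branch 1.2.1.2 (add \lnot (b \lor (f \leftrightarrow \lnot c)), \lnot a):
                \lnot (b \lor (f \leftrightarrow \lnot c)): α-rule — add \lnot b, \lnot (f \leftrightarrow \lnot c).
                \lnot (f \leftrightarrow \lnot c): β-rule — branch into f, \lnot \lnot c  //  \lnot f, \lnot c.
                  branch 1.2.1.2.1 (add f, \lnot \lnot c):
                    ○ open, literals {a=false, b=false, c=true, d=false, f=true}.
                  branch 1.2.1.2.2 (add \lnot f, \lnot c):
                    ○ open, literals {a=false, b=false, c=false, d=false, f=false}.
          branch 1.2.2 (add (b \lor \lnot a)):
            (b \lor \lnot a): β-rule — branch into b  //  \lnot a.
              branch 1.2.2.1 (add b):
                ○ open, literals {b=true}.
              branch 1.2.2.2 (add \lnot a):
                ○ open, literals {a=false}.
  branch 2 (add (\lnot b \land \lnot c)):
    (\lnot b \land \lnot c): α-rule — add \lnot b, \lnot c.
    ○ open, literals {b=false, c=false}.
0 branches closed, 9 open.
Each open branch fixes some atoms; the unmentioned ones are free. Counting distinct full assignments: branch {b=false, d=false, f=false} (a, c, e) contributes 8 new; branch {a=true, b=true, d=false} (c, e, f) contributes 8 new; branch {a=true, c=false, d=false, f=true} (b, e) contributes 2 new; branch {a=true, c=true, d=false, f=false} (b, e) contributes 0 new; branch {a=false, b=false, c=true, d=false, f=true} (e) contributes 2 new; branch {a=false, b=false, c=false, d=false, f=false} (e) contributes 0 new; branch {b=true} (a, c, d, e, f) contributes 24 new; branch {a=false} (b, c, d, e, f) contributes 10 new; branch {b=false, c=false} (a, d, e, f) contributes 4 new. Total: 58.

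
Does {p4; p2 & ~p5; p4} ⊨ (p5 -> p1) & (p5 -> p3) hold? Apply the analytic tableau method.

Initial set: {p4; (p2 & ~p5); p4; ~((p5 -> p1) & (p5 -> p3))}.
(p2 & ~p5): α-rule — add p2, ~p5.
~((p5 -> p1) & (p5 -> p3)): β-rule — branch into ~(p5 -> p1)  //  ~(p5 -> p3).
  branch 1 (add ~(p5 -> p1)):
    ~(p5 -> p1): α-rule — add p5, ~p1.
    × closes — contains both p5 and ~p5.
  branch 2 (add ~(p5 -> p3)):
    ~(p5 -> p3): α-rule — add p5, ~p3.
    × closes — contains both p5 and ~p5.
All 2 branches close.
Every branch closed, so the premises entail the conclusion.

Yes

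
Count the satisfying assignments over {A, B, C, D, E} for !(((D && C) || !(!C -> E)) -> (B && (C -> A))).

10

Initial set: {!(((D && C) || !(!C -> E)) -> (B && (C -> A)))}.
!(((D && C) || !(!C -> E)) -> (B && (C -> A))): α-rule — add ((D && C) || !(!C -> E)), !(B && (C -> A)).
((D && C) || !(!C -> E)): β-rule — branch into (D && C)  //  !(!C -> E).
  branch 1 (add (D && C)):
    (D && C): α-rule — add D, C.
    !(B && (C -> A)): β-rule — branch into !B  //  !(C -> A).
      branch 1.1 (add !B):
        ○ open, literals {B=false, C=true, D=true}.
      branch 1.2 (add !(C -> A)):
        !(C -> A): α-rule — add C, !A.
        ○ open, literals {A=false, C=true, D=true}.
  branch 2 (add !(!C -> E)):
    !(!C -> E): α-rule — add !C, !E.
    !(B && (C -> A)): β-rule — branch into !B  //  !(C -> A).
      branch 2.1 (add !B):
        ○ open, literals {B=false, C=false, E=false}.
      branch 2.2 (add !(C -> A)):
        !(C -> A): α-rule — add C, !A.
        × closes — contains both C and !C.
1 branch closed, 3 open.
Each open branch fixes some atoms; the unmentioned ones are free. Counting distinct full assignments: branch {B=false, C=true, D=true} (A, E) contributes 4 new; branch {A=false, C=true, D=true} (B, E) contributes 2 new; branch {B=false, C=false, E=false} (A, D) contributes 4 new. Total: 10.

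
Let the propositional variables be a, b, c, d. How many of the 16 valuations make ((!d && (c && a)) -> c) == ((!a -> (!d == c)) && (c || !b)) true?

Initial set: {T (((!d && (c && a)) -> c) == ((!a -> (!d == c)) && (c || !b)))}.
T (((!d && (c && a)) -> c) == ((!a -> (!d == c)) && (c || !b))): β-rule — branch into T ((!d && (c && a)) -> c), T ((!a -> (!d == c)) && (c || !b))  //  F ((!d && (c && a)) -> c), F ((!a -> (!d == c)) && (c || !b)).
  branch 1 (add T ((!d && (c && a)) -> c), T ((!a -> (!d == c)) && (c || !b))):
    T ((!a -> (!d == c)) && (c || !b)): α-rule — add T (!a -> (!d == c)), T (c || !b).
    T ((!d && (c && a)) -> c): β-rule — branch into F (!d && (c && a))  //  T c.
      branch 1.1 (add F (!d && (c && a))):
        T (!a -> (!d == c)): β-rule — branch into F !a  //  T (!d == c).
          branch 1.1.1 (add F !a):
            T (c || !b): β-rule — branch into T c  //  T !b.
              branch 1.1.1.1 (add T c):
                F (!d && (c && a)): β-rule — branch into F !d  //  F (c && a).
                  branch 1.1.1.1.1 (add F !d):
                    ○ open, literals {a=true, c=true, d=true}.
                  branch 1.1.1.1.2 (add F (c && a)):
                    F (c && a): β-rule — branch into F c  //  F a.
                      branch 1.1.1.1.2.1 (add F c):
                        × closes — contains both c and !c.
                      branch 1.1.1.1.2.2 (add F a):
                        × closes — contains both a and !a.
              branch 1.1.1.2 (add T !b):
                F (!d && (c && a)): β-rule — branch into F !d  //  F (c && a).
                  branch 1.1.1.2.1 (add F !d):
                    ○ open, literals {a=true, b=false, d=true}.
                  branch 1.1.1.2.2 (add F (c && a)):
                    F (c && a): β-rule — branch into F c  //  F a.
                      branch 1.1.1.2.2.1 (add F c):
                        ○ open, literals {a=true, b=false, c=false}.
                      branch 1.1.1.2.2.2 (add F a):
                        × closes — contains both a and !a.
          branch 1.1.2 (add T (!d == c)):
            T (c || !b): β-rule — branch into T c  //  T !b.
              branch 1.1.2.1 (add T c):
                F (!d && (c && a)): β-rule — branch into F !d  //  F (c && a).
                  branch 1.1.2.1.1 (add F !d):
                    T (!d == c): β-rule — branch into T !d, T c  //  F !d, F c.
                      branch 1.1.2.1.1.1 (add T !d, T c):
                        × closes — contains both d and !d.
                      branch 1.1.2.1.1.2 (add F !d, F c):
                        × closes — contains both c and !c.
                  branch 1.1.2.1.2 (add F (c && a)):
                    T (!d == c): β-rule — branch into T !d, T c  //  F !d, F c.
                      branch 1.1.2.1.2.1 (add T !d, T c):
                        F (c && a): β-rule — branch into F c  //  F a.
                          branch 1.1.2.1.2.1.1 (add F c):
                            × closes — contains both c and !c.
                          branch 1.1.2.1.2.1.2 (add F a):
                            ○ open, literals {a=false, c=true, d=false}.
                      branch 1.1.2.1.2.2 (add F !d, F c):
                        × closes — contains both c and !c.
              branch 1.1.2.2 (add T !b):
                F (!d && (c && a)): β-rule — branch into F !d  //  F (c && a).
                  branch 1.1.2.2.1 (add F !d):
                    T (!d == c): β-rule — branch into T !d, T c  //  F !d, F c.
                      branch 1.1.2.2.1.1 (add T !d, T c):
                        × closes — contains both d and !d.
                      branch 1.1.2.2.1.2 (add F !d, F c):
                        ○ open, literals {b=false, c=false, d=true}.
                  branch 1.1.2.2.2 (add F (c && a)):
                    T (!d == c): β-rule — branch into T !d, T c  //  F !d, F c.
                      branch 1.1.2.2.2.1 (add T !d, T c):
                        F (c && a): β-rule — branch into F c  //  F a.
                          branch 1.1.2.2.2.1.1 (add F c):
                            × closes — contains both c and !c.
                          branch 1.1.2.2.2.1.2 (add F a):
                            ○ open, literals {a=false, b=false, c=true, d=false}.
                      branch 1.1.2.2.2.2 (add F !d, F c):
                        F (c && a): β-rule — branch into F c  //  F a.
                          branch 1.1.2.2.2.2.1 (add F c):
                            ○ open, literals {b=false, c=false, d=true}.
                          branch 1.1.2.2.2.2.2 (add F a):
                            ○ open, literals {a=false, b=false, c=false, d=true}.
      branch 1.2 (add T c):
        T (!a -> (!d == c)): β-rule — branch into F !a  //  T (!d == c).
          branch 1.2.1 (add F !a):
            T (c || !b): β-rule — branch into T c  //  T !b.
              branch 1.2.1.1 (add T c):
                ○ open, literals {a=true, c=true}.
              branch 1.2.1.2 (add T !b):
                ○ open, literals {a=true, b=false, c=true}.
          branch 1.2.2 (add T (!d == c)):
            T (c || !b): β-rule — branch into T c  //  T !b.
              branch 1.2.2.1 (add T c):
                T (!d == c): β-rule — branch into T !d, T c  //  F !d, F c.
                  branch 1.2.2.1.1 (add T !d, T c):
                    ○ open, literals {c=true, d=false}.
                  branch 1.2.2.1.2 (add F !d, F c):
                    × closes — contains both c and !c.
              branch 1.2.2.2 (add T !b):
                T (!d == c): β-rule — branch into T !d, T c  //  F !d, F c.
                  branch 1.2.2.2.1 (add T !d, T c):
                    ○ open, literals {b=false, c=true, d=false}.
                  branch 1.2.2.2.2 (add F !d, F c):
                    × closes — contains both c and !c.
  branch 2 (add F ((!d && (c && a)) -> c), F ((!a -> (!d == c)) && (c || !b))):
    F ((!d && (c && a)) -> c): α-rule — add T (!d && (c && a)), F c.
    T (!d && (c && a)): α-rule — add T !d, T (c && a).
    T (c && a): α-rule — add T c, T a.
    × closes — contains both c and !c.
12 branches closed, 12 open.
Each open branch fixes some atoms; the unmentioned ones are free. Counting distinct full assignments: branch {a=true, c=true, d=true} (b) contributes 2 new; branch {a=true, b=false, d=true} (c) contributes 1 new; branch {a=true, b=false, c=false} (d) contributes 1 new; branch {a=false, c=true, d=false} (b) contributes 2 new; branch {b=false, c=false, d=true} (a) contributes 1 new; branch {a=false, b=false, c=true, d=false} (none free) contributes 0 new; branch {b=false, c=false, d=true} (a) contributes 0 new; branch {a=false, b=false, c=false, d=true} (none free) contributes 0 new; branch {a=true, c=true} (b, d) contributes 2 new; branch {a=true, b=false, c=true} (d) contributes 0 new; branch {c=true, d=false} (a, b) contributes 0 new; branch {b=false, c=true, d=false} (a) contributes 0 new. Total: 9.

9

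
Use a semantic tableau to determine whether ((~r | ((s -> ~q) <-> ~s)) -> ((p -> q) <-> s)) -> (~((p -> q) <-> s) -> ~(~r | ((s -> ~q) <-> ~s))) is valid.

Assume the negation and expand:
Initial set: {~(((~r | ((s -> ~q) <-> ~s)) -> ((p -> q) <-> s)) -> (~((p -> q) <-> s) -> ~(~r | ((s -> ~q) <-> ~s))))}.
~(((~r | ((s -> ~q) <-> ~s)) -> ((p -> q) <-> s)) -> (~((p -> q) <-> s) -> ~(~r | ((s -> ~q) <-> ~s)))): α-rule — add ((~r | ((s -> ~q) <-> ~s)) -> ((p -> q) <-> s)), ~(~((p -> q) <-> s) -> ~(~r | ((s -> ~q) <-> ~s))).
~(~((p -> q) <-> s) -> ~(~r | ((s -> ~q) <-> ~s))): α-rule — add ~((p -> q) <-> s), ~~(~r | ((s -> ~q) <-> ~s)).
((~r | ((s -> ~q) <-> ~s)) -> ((p -> q) <-> s)): β-rule — branch into ~(~r | ((s -> ~q) <-> ~s))  //  ((p -> q) <-> s).
  branch 1 (add ~(~r | ((s -> ~q) <-> ~s))):
    ~(~r | ((s -> ~q) <-> ~s)): α-rule — add ~~r, ~((s -> ~q) <-> ~s).
    ~((p -> q) <-> s): β-rule — branch into (p -> q), ~s  //  ~(p -> q), s.
      branch 1.1 (add (p -> q), ~s):
        ~~(~r | ((s -> ~q) <-> ~s)): β-rule — branch into ~r  //  ((s -> ~q) <-> ~s).
          branch 1.1.1 (add ~r):
            × closes — contains both r and ~r.
          branch 1.1.2 (add ((s -> ~q) <-> ~s)):
            ~((s -> ~q) <-> ~s): β-rule — branch into (s -> ~q), ~~s  //  ~(s -> ~q), ~s.
              branch 1.1.2.1 (add (s -> ~q), ~~s):
                × closes — contains both s and ~s.
              branch 1.1.2.2 (add ~(s -> ~q), ~s):
                ~(s -> ~q): α-rule — add s, ~~q.
                × closes — contains both s and ~s.
      branch 1.2 (add ~(p -> q), s):
        ~(p -> q): α-rule — add p, ~q.
        ~~(~r | ((s -> ~q) <-> ~s)): β-rule — branch into ~r  //  ((s -> ~q) <-> ~s).
          branch 1.2.1 (add ~r):
            × closes — contains both r and ~r.
          branch 1.2.2 (add ((s -> ~q) <-> ~s)):
            ~((s -> ~q) <-> ~s): β-rule — branch into (s -> ~q), ~~s  //  ~(s -> ~q), ~s.
              branch 1.2.2.1 (add (s -> ~q), ~~s):
                ((s -> ~q) <-> ~s): β-rule — branch into (s -> ~q), ~s  //  ~(s -> ~q), ~~s.
                  branch 1.2.2.1.1 (add (s -> ~q), ~s):
                    × closes — contains both s and ~s.
                  branch 1.2.2.1.2 (add ~(s -> ~q), ~~s):
                    ~(s -> ~q): α-rule — add s, ~~q.
                    × closes — contains both q and ~q.
              branch 1.2.2.2 (add ~(s -> ~q), ~s):
                × closes — contains both s and ~s.
  branch 2 (add ((p -> q) <-> s)):
    ~((p -> q) <-> s): β-rule — branch into (p -> q), ~s  //  ~(p -> q), s.
      branch 2.1 (add (p -> q), ~s):
        ~~(~r | ((s -> ~q) <-> ~s)): β-rule — branch into ~r  //  ((s -> ~q) <-> ~s).
          branch 2.1.1 (add ~r):
            ((p -> q) <-> s): β-rule — branch into (p -> q), s  //  ~(p -> q), ~s.
              branch 2.1.1.1 (add (p -> q), s):
                × closes — contains both s and ~s.
              branch 2.1.1.2 (add ~(p -> q), ~s):
                ~(p -> q): α-rule — add p, ~q.
                (p -> q): β-rule — branch into ~p  //  q.
                  branch 2.1.1.2.1 (add ~p):
                    × closes — contains both p and ~p.
                  branch 2.1.1.2.2 (add q):
                    × closes — contains both q and ~q.
          branch 2.1.2 (add ((s -> ~q) <-> ~s)):
            ((p -> q) <-> s): β-rule — branch into (p -> q), s  //  ~(p -> q), ~s.
              branch 2.1.2.1 (add (p -> q), s):
                × closes — contains both s and ~s.
              branch 2.1.2.2 (add ~(p -> q), ~s):
                ~(p -> q): α-rule — add p, ~q.
                (p -> q): β-rule — branch into ~p  //  q.
                  branch 2.1.2.2.1 (add ~p):
                    × closes — contains both p and ~p.
                  branch 2.1.2.2.2 (add q):
                    × closes — contains both q and ~q.
      branch 2.2 (add ~(p -> q), s):
        ~(p -> q): α-rule — add p, ~q.
        ~~(~r | ((s -> ~q) <-> ~s)): β-rule — branch into ~r  //  ((s -> ~q) <-> ~s).
          branch 2.2.1 (add ~r):
            ((p -> q) <-> s): β-rule — branch into (p -> q), s  //  ~(p -> q), ~s.
              branch 2.2.1.1 (add (p -> q), s):
                (p -> q): β-rule — branch into ~p  //  q.
                  branch 2.2.1.1.1 (add ~p):
                    × closes — contains both p and ~p.
                  branch 2.2.1.1.2 (add q):
                    × closes — contains both q and ~q.
              branch 2.2.1.2 (add ~(p -> q), ~s):
                × closes — contains both s and ~s.
          branch 2.2.2 (add ((s -> ~q) <-> ~s)):
            ((p -> q) <-> s): β-rule — branch into (p -> q), s  //  ~(p -> q), ~s.
              branch 2.2.2.1 (add (p -> q), s):
                ((s -> ~q) <-> ~s): β-rule — branch into (s -> ~q), ~s  //  ~(s -> ~q), ~~s.
                  branch 2.2.2.1.1 (add (s -> ~q), ~s):
                    × closes — contains both s and ~s.
                  branch 2.2.2.1.2 (add ~(s -> ~q), ~~s):
                    ~(s -> ~q): α-rule — add s, ~~q.
                    × closes — contains both q and ~q.
              branch 2.2.2.2 (add ~(p -> q), ~s):
                × closes — contains both s and ~s.
All 19 branches close.
Every branch closed, so the negation is unsatisfiable and the formula is valid.

Valid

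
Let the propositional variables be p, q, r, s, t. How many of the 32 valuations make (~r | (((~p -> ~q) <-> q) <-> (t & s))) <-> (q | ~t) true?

Initial set: {T ((~r | (((~p -> ~q) <-> q) <-> (t & s))) <-> (q | ~t))}.
T ((~r | (((~p -> ~q) <-> q) <-> (t & s))) <-> (q | ~t)): β-rule — branch into T (~r | (((~p -> ~q) <-> q) <-> (t & s))), T (q | ~t)  //  F (~r | (((~p -> ~q) <-> q) <-> (t & s))), F (q | ~t).
  branch 1 (add T (~r | (((~p -> ~q) <-> q) <-> (t & s))), T (q | ~t)):
    T (~r | (((~p -> ~q) <-> q) <-> (t & s))): β-rule — branch into T ~r  //  T (((~p -> ~q) <-> q) <-> (t & s)).
      branch 1.1 (add T ~r):
        T (q | ~t): β-rule — branch into T q  //  T ~t.
          branch 1.1.1 (add T q):
            ○ open, literals {q=true, r=false}.
          branch 1.1.2 (add T ~t):
            ○ open, literals {r=false, t=false}.
      branch 1.2 (add T (((~p -> ~q) <-> q) <-> (t & s))):
        T (q | ~t): β-rule — branch into T q  //  T ~t.
          branch 1.2.1 (add T q):
            T (((~p -> ~q) <-> q) <-> (t & s)): β-rule — branch into T ((~p -> ~q) <-> q), T (t & s)  //  F ((~p -> ~q) <-> q), F (t & s).
              branch 1.2.1.1 (add T ((~p -> ~q) <-> q), T (t & s)):
                T (t & s): α-rule — add T t, T s.
                T ((~p -> ~q) <-> q): β-rule — branch into T (~p -> ~q), T q  //  F (~p -> ~q), F q.
                  branch 1.2.1.1.1 (add T (~p -> ~q), T q):
                    T (~p -> ~q): β-rule — branch into F ~p  //  T ~q.
                      branch 1.2.1.1.1.1 (add F ~p):
                        ○ open, literals {p=true, q=true, s=true, t=true}.
                      branch 1.2.1.1.1.2 (add T ~q):
                        × closes — contains both q and ~q.
                  branch 1.2.1.1.2 (add F (~p -> ~q), F q):
                    × closes — contains both q and ~q.
              branch 1.2.1.2 (add F ((~p -> ~q) <-> q), F (t & s)):
                F ((~p -> ~q) <-> q): β-rule — branch into T (~p -> ~q), F q  //  F (~p -> ~q), T q.
                  branch 1.2.1.2.1 (add T (~p -> ~q), F q):
                    × closes — contains both q and ~q.
                  branch 1.2.1.2.2 (add F (~p -> ~q), T q):
                    F (~p -> ~q): α-rule — add T ~p, F ~q.
                    F (t & s): β-rule — branch into F t  //  F s.
                      branch 1.2.1.2.2.1 (add F t):
                        ○ open, literals {p=false, q=true, t=false}.
                      branch 1.2.1.2.2.2 (add F s):
                        ○ open, literals {p=false, q=true, s=false}.
          branch 1.2.2 (add T ~t):
            T (((~p -> ~q) <-> q) <-> (t & s)): β-rule — branch into T ((~p -> ~q) <-> q), T (t & s)  //  F ((~p -> ~q) <-> q), F (t & s).
              branch 1.2.2.1 (add T ((~p -> ~q) <-> q), T (t & s)):
                T (t & s): α-rule — add T t, T s.
                × closes — contains both t and ~t.
              branch 1.2.2.2 (add F ((~p -> ~q) <-> q), F (t & s)):
                F ((~p -> ~q) <-> q): β-rule — branch into T (~p -> ~q), F q  //  F (~p -> ~q), T q.
                  branch 1.2.2.2.1 (add T (~p -> ~q), F q):
                    F (t & s): β-rule — branch into F t  //  F s.
                      branch 1.2.2.2.1.1 (add F t):
                        T (~p -> ~q): β-rule — branch into F ~p  //  T ~q.
                          branch 1.2.2.2.1.1.1 (add F ~p):
                            ○ open, literals {p=true, q=false, t=false}.
                          branch 1.2.2.2.1.1.2 (add T ~q):
                            ○ open, literals {q=false, t=false}.
                      branch 1.2.2.2.1.2 (add F s):
                        T (~p -> ~q): β-rule — branch into F ~p  //  T ~q.
                          branch 1.2.2.2.1.2.1 (add F ~p):
                            ○ open, literals {p=true, q=false, s=false, t=false}.
                          branch 1.2.2.2.1.2.2 (add T ~q):
                            ○ open, literals {q=false, s=false, t=false}.
                  branch 1.2.2.2.2 (add F (~p -> ~q), T q):
                    F (~p -> ~q): α-rule — add T ~p, F ~q.
                    F (t & s): β-rule — branch into F t  //  F s.
                      branch 1.2.2.2.2.1 (add F t):
                        ○ open, literals {p=false, q=true, t=false}.
                      branch 1.2.2.2.2.2 (add F s):
                        ○ open, literals {p=false, q=true, s=false, t=false}.
  branch 2 (add F (~r | (((~p -> ~q) <-> q) <-> (t & s))), F (q | ~t)):
    F (~r | (((~p -> ~q) <-> q) <-> (t & s))): α-rule — add F ~r, F (((~p -> ~q) <-> q) <-> (t & s)).
    F (q | ~t): α-rule — add F q, F ~t.
    F (((~p -> ~q) <-> q) <-> (t & s)): β-rule — branch into T ((~p -> ~q) <-> q), F (t & s)  //  F ((~p -> ~q) <-> q), T (t & s).
      branch 2.1 (add T ((~p -> ~q) <-> q), F (t & s)):
        T ((~p -> ~q) <-> q): β-rule — branch into T (~p -> ~q), T q  //  F (~p -> ~q), F q.
          branch 2.1.1 (add T (~p -> ~q), T q):
            × closes — contains both q and ~q.
          branch 2.1.2 (add F (~p -> ~q), F q):
            F (~p -> ~q): α-rule — add T ~p, F ~q.
            × closes — contains both q and ~q.
      branch 2.2 (add F ((~p -> ~q) <-> q), T (t & s)):
        T (t & s): α-rule — add T t, T s.
        F ((~p -> ~q) <-> q): β-rule — branch into T (~p -> ~q), F q  //  F (~p -> ~q), T q.
          branch 2.2.1 (add T (~p -> ~q), F q):
            T (~p -> ~q): β-rule — branch into F ~p  //  T ~q.
              branch 2.2.1.1 (add F ~p):
                ○ open, literals {p=true, q=false, r=true, s=true, t=true}.
              branch 2.2.1.2 (add T ~q):
                ○ open, literals {q=false, r=true, s=true, t=true}.
          branch 2.2.2 (add F (~p -> ~q), T q):
            × closes — contains both q and ~q.
7 branches closed, 13 open.
Each open branch fixes some atoms; the unmentioned ones are free. Counting distinct full assignments: branch {q=true, r=false} (p, s, t) contributes 8 new; branch {r=false, t=false} (p, q, s) contributes 4 new; branch {p=true, q=true, s=true, t=true} (r) contributes 1 new; branch {p=false, q=true, t=false} (r, s) contributes 2 new; branch {p=false, q=true, s=false} (r, t) contributes 1 new; branch {p=true, q=false, t=false} (r, s) contributes 2 new; branch {q=false, t=false} (p, r, s) contributes 2 new; branch {p=true, q=false, s=false, t=false} (r) contributes 0 new; branch {q=false, s=false, t=false} (p, r) contributes 0 new; branch {p=false, q=true, t=false} (r, s) contributes 0 new; branch {p=false, q=true, s=false, t=false} (r) contributes 0 new; branch {p=true, q=false, r=true, s=true, t=true} (none free) contributes 1 new; branch {q=false, r=true, s=true, t=true} (p) contributes 1 new. Total: 22.

22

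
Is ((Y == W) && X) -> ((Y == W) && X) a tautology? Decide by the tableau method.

Assume the negation and expand:
Initial set: {!(((Y == W) && X) -> ((Y == W) && X))}.
!(((Y == W) && X) -> ((Y == W) && X)): α-rule — add ((Y == W) && X), !((Y == W) && X).
((Y == W) && X): α-rule — add (Y == W), X.
!((Y == W) && X): β-rule — branch into !(Y == W)  //  !X.
  branch 1 (add !(Y == W)):
    (Y == W): β-rule — branch into Y, W  //  !Y, !W.
      branch 1.1 (add Y, W):
        !(Y == W): β-rule — branch into Y, !W  //  !Y, W.
          branch 1.1.1 (add Y, !W):
            × closes — contains both W and !W.
          branch 1.1.2 (add !Y, W):
            × closes — contains both Y and !Y.
      branch 1.2 (add !Y, !W):
        !(Y == W): β-rule — branch into Y, !W  //  !Y, W.
          branch 1.2.1 (add Y, !W):
            × closes — contains both Y and !Y.
          branch 1.2.2 (add !Y, W):
            × closes — contains both W and !W.
  branch 2 (add !X):
    × closes — contains both X and !X.
All 5 branches close.
Every branch closed, so the negation is unsatisfiable and the formula is valid.

Valid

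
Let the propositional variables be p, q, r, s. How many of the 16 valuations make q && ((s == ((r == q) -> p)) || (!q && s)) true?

4

Initial set: {(q && ((s == ((r == q) -> p)) || (!q && s)))}.
(q && ((s == ((r == q) -> p)) || (!q && s))): α-rule — add q, ((s == ((r == q) -> p)) || (!q && s)).
((s == ((r == q) -> p)) || (!q && s)): β-rule — branch into (s == ((r == q) -> p))  //  (!q && s).
  branch 1 (add (s == ((r == q) -> p))):
    (s == ((r == q) -> p)): β-rule — branch into s, ((r == q) -> p)  //  !s, !((r == q) -> p).
      branch 1.1 (add s, ((r == q) -> p)):
        ((r == q) -> p): β-rule — branch into !(r == q)  //  p.
          branch 1.1.1 (add !(r == q)):
            !(r == q): β-rule — branch into r, !q  //  !r, q.
              branch 1.1.1.1 (add r, !q):
                × closes — contains both q and !q.
              branch 1.1.1.2 (add !r, q):
                ○ open, literals {q=T, r=F, s=T}.
          branch 1.1.2 (add p):
            ○ open, literals {p=T, q=T, s=T}.
      branch 1.2 (add !s, !((r == q) -> p)):
        !((r == q) -> p): α-rule — add (r == q), !p.
        (r == q): β-rule — branch into r, q  //  !r, !q.
          branch 1.2.1 (add r, q):
            ○ open, literals {p=F, q=T, r=T, s=F}.
          branch 1.2.2 (add !r, !q):
            × closes — contains both q and !q.
  branch 2 (add (!q && s)):
    (!q && s): α-rule — add !q, s.
    × closes — contains both q and !q.
3 branches closed, 3 open.
Each open branch fixes some atoms; the unmentioned ones are free. Counting distinct full assignments: branch {q=T, r=F, s=T} (p) contributes 2 new; branch {p=T, q=T, s=T} (r) contributes 1 new; branch {p=F, q=T, r=T, s=F} (none free) contributes 1 new. Total: 4.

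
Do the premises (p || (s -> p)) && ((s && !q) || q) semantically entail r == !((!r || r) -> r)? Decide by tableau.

No

Initial set: {((p || (s -> p)) && ((s && !q) || q)); !(r == !((!r || r) -> r))}.
((p || (s -> p)) && ((s && !q) || q)): α-rule — add (p || (s -> p)), ((s && !q) || q).
!(r == !((!r || r) -> r)): β-rule — branch into r, !!((!r || r) -> r)  //  !r, !((!r || r) -> r).
  branch 1 (add r, !!((!r || r) -> r)):
    (p || (s -> p)): β-rule — branch into p  //  (s -> p).
      branch 1.1 (add p):
        ((s && !q) || q): β-rule — branch into (s && !q)  //  q.
          branch 1.1.1 (add (s && !q)):
            (s && !q): α-rule — add s, !q.
            !!((!r || r) -> r): β-rule — branch into !(!r || r)  //  r.
              branch 1.1.1.1 (add !(!r || r)):
                !(!r || r): α-rule — add !!r, !r.
                × closes — contains both r and !r.
              branch 1.1.1.2 (add r):
                ○ open, literals {p=1, q=0, r=1, s=1}.
          branch 1.1.2 (add q):
            !!((!r || r) -> r): β-rule — branch into !(!r || r)  //  r.
              branch 1.1.2.1 (add !(!r || r)):
                !(!r || r): α-rule — add !!r, !r.
                × closes — contains both r and !r.
              branch 1.1.2.2 (add r):
                ○ open, literals {p=1, q=1, r=1}.
      branch 1.2 (add (s -> p)):
        ((s && !q) || q): β-rule — branch into (s && !q)  //  q.
          branch 1.2.1 (add (s && !q)):
            (s && !q): α-rule — add s, !q.
            !!((!r || r) -> r): β-rule — branch into !(!r || r)  //  r.
              branch 1.2.1.1 (add !(!r || r)):
                !(!r || r): α-rule — add !!r, !r.
                × closes — contains both r and !r.
              branch 1.2.1.2 (add r):
                (s -> p): β-rule — branch into !s  //  p.
                  branch 1.2.1.2.1 (add !s):
                    × closes — contains both s and !s.
                  branch 1.2.1.2.2 (add p):
                    ○ open, literals {p=1, q=0, r=1, s=1}.
          branch 1.2.2 (add q):
            !!((!r || r) -> r): β-rule — branch into !(!r || r)  //  r.
              branch 1.2.2.1 (add !(!r || r)):
                !(!r || r): α-rule — add !!r, !r.
                × closes — contains both r and !r.
              branch 1.2.2.2 (add r):
                (s -> p): β-rule — branch into !s  //  p.
                  branch 1.2.2.2.1 (add !s):
                    ○ open, literals {q=1, r=1, s=0}.
                  branch 1.2.2.2.2 (add p):
                    ○ open, literals {p=1, q=1, r=1}.
  branch 2 (add !r, !((!r || r) -> r)):
    !((!r || r) -> r): α-rule — add (!r || r), !r.
    (p || (s -> p)): β-rule — branch into p  //  (s -> p).
      branch 2.1 (add p):
        ((s && !q) || q): β-rule — branch into (s && !q)  //  q.
          branch 2.1.1 (add (s && !q)):
            (s && !q): α-rule — add s, !q.
            (!r || r): β-rule — branch into !r  //  r.
              branch 2.1.1.1 (add !r):
                ○ open, literals {p=1, q=0, r=0, s=1}.
              branch 2.1.1.2 (add r):
                × closes — contains both r and !r.
          branch 2.1.2 (add q):
            (!r || r): β-rule — branch into !r  //  r.
              branch 2.1.2.1 (add !r):
                ○ open, literals {p=1, q=1, r=0}.
              branch 2.1.2.2 (add r):
                × closes — contains both r and !r.
      branch 2.2 (add (s -> p)):
        ((s && !q) || q): β-rule — branch into (s && !q)  //  q.
          branch 2.2.1 (add (s && !q)):
            (s && !q): α-rule — add s, !q.
            (!r || r): β-rule — branch into !r  //  r.
              branch 2.2.1.1 (add !r):
                (s -> p): β-rule — branch into !s  //  p.
                  branch 2.2.1.1.1 (add !s):
                    × closes — contains both s and !s.
                  branch 2.2.1.1.2 (add p):
                    ○ open, literals {p=1, q=0, r=0, s=1}.
              branch 2.2.1.2 (add r):
                × closes — contains both r and !r.
          branch 2.2.2 (add q):
            (!r || r): β-rule — branch into !r  //  r.
              branch 2.2.2.1 (add !r):
                (s -> p): β-rule — branch into !s  //  p.
                  branch 2.2.2.1.1 (add !s):
                    ○ open, literals {q=1, r=0, s=0}.
                  branch 2.2.2.1.2 (add p):
                    ○ open, literals {p=1, q=1, r=0}.
              branch 2.2.2.2 (add r):
                × closes — contains both r and !r.
10 branches closed, 10 open.
An open branch gives a countermodel: p=1, q=0, r=1, s=1 (unmentioned atoms arbitrary); the premises hold there but the conclusion fails.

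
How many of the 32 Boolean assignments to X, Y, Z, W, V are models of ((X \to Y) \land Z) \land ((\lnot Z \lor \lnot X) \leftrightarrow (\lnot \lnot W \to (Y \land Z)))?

6

Initial set: {(((X \to Y) \land Z) \land ((\lnot Z \lor \lnot X) \leftrightarrow (\lnot \lnot W \to (Y \land Z))))}.
(((X \to Y) \land Z) \land ((\lnot Z \lor \lnot X) \leftrightarrow (\lnot \lnot W \to (Y \land Z)))): α-rule — add ((X \to Y) \land Z), ((\lnot Z \lor \lnot X) \leftrightarrow (\lnot \lnot W \to (Y \land Z))).
((X \to Y) \land Z): α-rule — add (X \to Y), Z.
((\lnot Z \lor \lnot X) \leftrightarrow (\lnot \lnot W \to (Y \land Z))): β-rule — branch into (\lnot Z \lor \lnot X), (\lnot \lnot W \to (Y \land Z))  //  \lnot (\lnot Z \lor \lnot X), \lnot (\lnot \lnot W \to (Y \land Z)).
  branch 1 (add (\lnot Z \lor \lnot X), (\lnot \lnot W \to (Y \land Z))):
    (X \to Y): β-rule — branch into \lnot X  //  Y.
      branch 1.1 (add \lnot X):
        (\lnot Z \lor \lnot X): β-rule — branch into \lnot Z  //  \lnot X.
          branch 1.1.1 (add \lnot Z):
            × closes — contains both Z and \lnot Z.
          branch 1.1.2 (add \lnot X):
            (\lnot \lnot W \to (Y \land Z)): β-rule — branch into \lnot \lnot \lnot W  //  (Y \land Z).
              branch 1.1.2.1 (add \lnot \lnot \lnot W):
                \lnot \lnot \lnot W: drop double negation, giving \lnot W.
                ○ open, literals {W=false, X=false, Z=true}.
              branch 1.1.2.2 (add (Y \land Z)):
                (Y \land Z): α-rule — add Y, Z.
                ○ open, literals {X=false, Y=true, Z=true}.
      branch 1.2 (add Y):
        (\lnot Z \lor \lnot X): β-rule — branch into \lnot Z  //  \lnot X.
          branch 1.2.1 (add \lnot Z):
            × closes — contains both Z and \lnot Z.
          branch 1.2.2 (add \lnot X):
            (\lnot \lnot W \to (Y \land Z)): β-rule — branch into \lnot \lnot \lnot W  //  (Y \land Z).
              branch 1.2.2.1 (add \lnot \lnot \lnot W):
                \lnot \lnot \lnot W: drop double negation, giving \lnot W.
                ○ open, literals {W=false, X=false, Y=true, Z=true}.
              branch 1.2.2.2 (add (Y \land Z)):
                (Y \land Z): α-rule — add Y, Z.
                ○ open, literals {X=false, Y=true, Z=true}.
  branch 2 (add \lnot (\lnot Z \lor \lnot X), \lnot (\lnot \lnot W \to (Y \land Z))):
    \lnot (\lnot Z \lor \lnot X): α-rule — add \lnot \lnot Z, \lnot \lnot X.
    \lnot (\lnot \lnot W \to (Y \land Z)): α-rule — add \lnot \lnot W, \lnot (Y \land Z).
    \lnot \lnot W: drop double negation, giving W.
    (X \to Y): β-rule — branch into \lnot X  //  Y.
      branch 2.1 (add \lnot X):
        × closes — contains both X and \lnot X.
      branch 2.2 (add Y):
        \lnot (Y \land Z): β-rule — branch into \lnot Y  //  \lnot Z.
          branch 2.2.1 (add \lnot Y):
            × closes — contains both Y and \lnot Y.
          branch 2.2.2 (add \lnot Z):
            × closes — contains both Z and \lnot Z.
5 branches closed, 4 open.
Each open branch fixes some atoms; the unmentioned ones are free. Counting distinct full assignments: branch {W=false, X=false, Z=true} (Y, V) contributes 4 new; branch {X=false, Y=true, Z=true} (W, V) contributes 2 new; branch {W=false, X=false, Y=true, Z=true} (V) contributes 0 new; branch {X=false, Y=true, Z=true} (W, V) contributes 0 new. Total: 6.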